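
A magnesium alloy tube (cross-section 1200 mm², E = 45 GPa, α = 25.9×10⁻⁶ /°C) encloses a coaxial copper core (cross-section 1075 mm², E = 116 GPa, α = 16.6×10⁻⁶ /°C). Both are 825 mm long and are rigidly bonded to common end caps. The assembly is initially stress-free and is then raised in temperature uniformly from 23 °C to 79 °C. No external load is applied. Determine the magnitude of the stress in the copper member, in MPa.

Both members must finish at the same length. With the larger α, the magnesium alloy tends to over-expand; the plates restrain it, putting the magnesium alloy in compression and the copper in tension. With no external load the two internal forces are equal and opposite, magnitude P.
Setting the final lengths equal and cancelling L: (α₁ − α₂)ΔT = P/(A₁E₁) + P/(A₂E₂).
|α₁ − α₂|·ΔT = 9.3×10⁻⁶ × 56 = 0.0005208.
1/(A₁E₁) + 1/(A₂E₂) = 1/(1200×45×10³) + 1/(1075×116×10³) = 2.654×10⁻⁸ N⁻¹.
So P = 0.0005208 / 2.654×10⁻⁸ = 19.62 kN.
σ_{copper} = P/A₂ = 19620/1075 = 18.26 MPa, tensile.

σ ≈ 18.3 MPa (tensile)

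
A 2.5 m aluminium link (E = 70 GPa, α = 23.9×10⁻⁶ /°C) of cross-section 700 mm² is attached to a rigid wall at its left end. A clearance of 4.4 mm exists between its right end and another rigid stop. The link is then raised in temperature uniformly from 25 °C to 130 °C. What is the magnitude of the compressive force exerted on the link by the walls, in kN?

P ≈ 36.7 kN

Free thermal elongation = αΔT L = 23.9×10⁻⁶ × 105 × 2500 = 6.274 mm.
After closing the 4.4 mm clearance, 6.274 − 4.4 = 1.874 mm of expansion remains to be suppressed by the wall.
That suppressed elongation corresponds to σ = E·Δ/L = 70×10³ × 1.874/2500 = 52.46 MPa.
Force on the wall = σA = 52.46 × 700 mm² = 36.73 kN.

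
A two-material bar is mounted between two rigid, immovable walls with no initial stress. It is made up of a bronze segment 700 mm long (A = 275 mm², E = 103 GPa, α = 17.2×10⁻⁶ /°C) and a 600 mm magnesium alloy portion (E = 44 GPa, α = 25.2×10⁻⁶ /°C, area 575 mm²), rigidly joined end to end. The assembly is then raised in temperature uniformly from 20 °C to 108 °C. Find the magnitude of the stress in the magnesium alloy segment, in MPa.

σ ≈ 85.8 MPa (compressive)

With the walls removed the bar would change length by δ_free = Σ αᵢΔT Lᵢ = 17.2×10⁻⁶×88×700 + 25.2×10⁻⁶×88×600 = 2.39 mm.
Since the ends are fixed, an axial force P builds up, equal in every segment, with P · Σ Lᵢ/(AᵢEᵢ) = δ_free.
Σ Lᵢ/(AᵢEᵢ) = 700/(275×103×10³) + 600/(575×44×10³) = 4.843×10⁻⁵ mm/N.
So P = 2.39 / 4.843×10⁻⁵ = 49.35 kN, compressive.
σ_{magnesium alloy} = P / A = 49350 / 575 = 85.83 MPa.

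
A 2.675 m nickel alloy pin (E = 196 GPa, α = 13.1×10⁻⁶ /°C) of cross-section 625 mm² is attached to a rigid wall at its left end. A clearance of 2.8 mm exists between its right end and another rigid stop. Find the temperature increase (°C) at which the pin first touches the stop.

The gap closes when αΔT L = 2.8 mm, since the pin is still unstressed at that instant.
So ΔT = g/(αL) = 2.8/(13.1×10⁻⁶ × 2675) = 79.9 °C.

ΔT ≈ 79.9 °C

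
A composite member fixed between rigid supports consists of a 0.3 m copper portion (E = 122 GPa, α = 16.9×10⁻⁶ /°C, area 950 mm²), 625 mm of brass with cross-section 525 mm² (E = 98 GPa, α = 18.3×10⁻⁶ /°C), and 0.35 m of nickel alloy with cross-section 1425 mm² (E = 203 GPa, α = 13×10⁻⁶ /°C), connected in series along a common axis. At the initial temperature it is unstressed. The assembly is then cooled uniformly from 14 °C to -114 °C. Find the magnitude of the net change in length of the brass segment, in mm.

|ΔL| ≈ 0.589 mm

With the walls removed the bar would change length by δ_free = Σ αᵢΔT Lᵢ = 16.9×10⁻⁶×128×300 + 18.3×10⁻⁶×128×625 + 13×10⁻⁶×128×350 = 2.695 mm.
Since the ends are fixed, an axial force P builds up, equal in every segment, with P · Σ Lᵢ/(AᵢEᵢ) = δ_free.
The series flexibility is Σ Lᵢ/(AᵢEᵢ) = 300/(950×122×10³) + 625/(525×98×10³) + 350/(1425×203×10³) = 1.595×10⁻⁵ mm/N.
So P = 2.695 / 1.595×10⁻⁵ = 169 kN, tensile.
For the brass segment, free thermal change = 18.3×10⁻⁶×128×625 = 1.464 mm and elastic change from P = 169000×625/(525×98×10³) = 2.053 mm; these oppose, so the net change is 0.589 mm (segment lengthens).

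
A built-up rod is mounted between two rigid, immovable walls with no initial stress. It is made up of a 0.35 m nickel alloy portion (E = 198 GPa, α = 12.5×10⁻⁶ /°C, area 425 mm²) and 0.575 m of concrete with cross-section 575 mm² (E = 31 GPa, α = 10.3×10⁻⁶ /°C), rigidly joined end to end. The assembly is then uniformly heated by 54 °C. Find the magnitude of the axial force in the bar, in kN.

P ≈ 15.3 kN (compressive)

Free thermal expansion of the whole bar: Σ αᵢΔT Lᵢ = 12.5×10⁻⁶×54×350 + 10.3×10⁻⁶×54×575 = 0.5561 mm.
Since the ends are fixed, an axial force P builds up, equal in every segment, with P · Σ Lᵢ/(AᵢEᵢ) = δ_free.
The series flexibility is Σ Lᵢ/(AᵢEᵢ) = 350/(425×198×10³) + 575/(575×31×10³) = 3.642×10⁻⁵ mm/N.
Hence P = δ_free / Σ(L/AE) = 0.5561/3.642×10⁻⁵ = 15.27 kN (compressive).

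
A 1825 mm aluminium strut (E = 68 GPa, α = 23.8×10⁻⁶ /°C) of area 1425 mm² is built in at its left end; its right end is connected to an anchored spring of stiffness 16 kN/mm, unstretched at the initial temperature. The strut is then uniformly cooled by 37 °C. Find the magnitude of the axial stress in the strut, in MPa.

Free thermal contraction: δ_free = αΔT L = 23.8×10⁻⁶ × 37 × 1825 = 1.607 mm.
With a force P in the spring, the elastic change of the strut is PL/(AE) and that of the spring is P/k; compatibility requires their sum to equal δ_free.
So P = δ_free / [L/(AE) + 1/k] = 1.607 / [ 1825/(1425×68×10³) + 1/(16×10³) ].
P = 1.607 / 8.133×10⁻⁵ = 19760 N.
σ = P/A = 19760/1425 = 13.87 MPa.

σ ≈ 13.9 MPa (tensile)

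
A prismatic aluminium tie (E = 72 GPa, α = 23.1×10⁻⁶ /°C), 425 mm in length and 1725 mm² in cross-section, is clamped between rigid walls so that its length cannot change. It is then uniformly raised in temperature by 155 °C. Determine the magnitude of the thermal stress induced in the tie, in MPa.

σ ≈ 258 MPa (compressive)

With length fixed, the mechanical strain must cancel the thermal strain αΔT = 23.1×10⁻⁶ × 155 = 3580.5×10⁻⁶.
Hence σ = E·αΔT = 72×10³ × 3580.5×10⁻⁶ = 257.8 MPa, compressive.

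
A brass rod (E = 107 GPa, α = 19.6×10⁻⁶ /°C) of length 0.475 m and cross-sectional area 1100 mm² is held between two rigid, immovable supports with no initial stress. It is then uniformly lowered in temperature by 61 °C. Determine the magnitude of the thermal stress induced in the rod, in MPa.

The supports are rigid, so the total axial strain is zero. The restrained thermal strain is ε = αΔT = 19.6×10⁻⁶ × 61 = 1195.6×10⁻⁶.
σ = EαΔT = 107×10³ × 19.6×10⁻⁶ × 61 = 127.9 MPa (tensile; the rod is trying to contract).

σ ≈ 128 MPa (tensile)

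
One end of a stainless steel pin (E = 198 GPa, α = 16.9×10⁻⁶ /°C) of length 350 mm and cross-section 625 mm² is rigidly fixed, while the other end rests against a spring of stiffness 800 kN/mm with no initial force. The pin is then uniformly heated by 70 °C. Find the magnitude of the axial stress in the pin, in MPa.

Free thermal expansion: δ_free = αΔT L = 16.9×10⁻⁶ × 70 × 350 = 0.414 mm.
Let P be the compressive force at the spring. The pin shortens elastically by PL/(AE) and the spring compresses by P/k; together these equal δ_free.
So P = δ_free / [L/(AE) + 1/k] = 0.414 / [ 350/(625×198×10³) + 1/(800×10³) ].
P = 0.414 / 4.078×10⁻⁶ = 101500 N.
σ = P/A = 101500/625 = 162.4 MPa.

σ ≈ 162 MPa (compressive)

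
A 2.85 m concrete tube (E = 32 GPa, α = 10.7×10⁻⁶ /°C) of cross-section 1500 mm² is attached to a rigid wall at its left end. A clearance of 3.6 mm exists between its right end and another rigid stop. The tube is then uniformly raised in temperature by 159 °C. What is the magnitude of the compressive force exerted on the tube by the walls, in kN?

If the wall were absent the tube would grow by αΔT L = 10.7×10⁻⁶ × 159 × 2850 = 4.849 mm.
After closing the 3.6 mm clearance, 4.849 − 3.6 = 1.249 mm of expansion remains to be suppressed by the wall.
Compatibility: PL/(AE) = 1.249 mm, so σ = P/A = E × (1.249/2850) = 14.02 MPa.
P = σA = 14.02 × 1500 = 21.03 kN.

P ≈ 21 kN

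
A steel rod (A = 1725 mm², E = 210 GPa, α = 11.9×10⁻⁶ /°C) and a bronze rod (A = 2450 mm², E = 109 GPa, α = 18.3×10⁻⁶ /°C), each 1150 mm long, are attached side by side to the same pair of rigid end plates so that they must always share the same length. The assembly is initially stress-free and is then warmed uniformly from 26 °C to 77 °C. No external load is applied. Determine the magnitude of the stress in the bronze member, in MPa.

σ ≈ 20.5 MPa (compressive)

Equilibrium of a rigid end plate with no external load gives equal and opposite internal forces ±P in the two members. Since α_{bronze} > α_{steel}, heating drives the bronze into compression and the steel into tension.
Compatibility of the two members (thermal + elastic change equal): (α₁ − α₂)ΔT = P·[1/(A₁E₁) + 1/(A₂E₂)].
|α₁ − α₂|·ΔT = 6.4×10⁻⁶ × 51 = 0.0003264.
1/(A₁E₁) + 1/(A₂E₂) = 1/(1725×210×10³) + 1/(2450×109×10³) = 6.505×10⁻⁹ N⁻¹.
P = 0.0003264 / 6.505×10⁻⁹ = 50180 N = 50.18 kN.
σ_{bronze} = P/A₂ = 50180/2450 = 20.48 MPa, compressive.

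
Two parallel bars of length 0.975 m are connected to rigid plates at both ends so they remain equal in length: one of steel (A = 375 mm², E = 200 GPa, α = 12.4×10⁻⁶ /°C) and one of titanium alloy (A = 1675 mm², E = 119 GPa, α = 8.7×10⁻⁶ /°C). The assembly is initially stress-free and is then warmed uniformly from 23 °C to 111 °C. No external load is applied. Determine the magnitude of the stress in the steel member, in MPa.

The steel has the larger α, so on heating it would change length more than the titanium alloy if both were free. The rigid plates force a common final length, so the steel is put into compression and the titanium alloy into tension, with equal and opposite forces P (no external load).
Setting the final lengths equal and cancelling L: (α₁ − α₂)ΔT = P/(A₁E₁) + P/(A₂E₂).
|α₁ − α₂|·ΔT = 3.7×10⁻⁶ × 88 = 0.0003256.
1/(A₁E₁) + 1/(A₂E₂) = 1/(375×200×10³) + 1/(1675×119×10³) = 1.835×10⁻⁸ N⁻¹.
P = 0.0003256 / 1.835×10⁻⁸ = 17740 N = 17.74 kN.
σ_{steel} = P/A₁ = 17740/375 = 47.32 MPa, compressive.

σ ≈ 47.3 MPa (compressive)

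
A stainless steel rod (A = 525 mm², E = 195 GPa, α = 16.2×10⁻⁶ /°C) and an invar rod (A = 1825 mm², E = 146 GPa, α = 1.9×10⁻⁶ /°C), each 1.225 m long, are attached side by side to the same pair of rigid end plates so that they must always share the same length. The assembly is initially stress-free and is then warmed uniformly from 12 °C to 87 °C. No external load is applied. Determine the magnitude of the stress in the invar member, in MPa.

σ ≈ 43.5 MPa (tensile)

The stainless steel has the larger α, so on heating it would change length more than the invar if both were free. The rigid plates force a common final length, so the stainless steel is put into compression and the invar into tension, with equal and opposite forces P (no external load).
Equating the net (thermal + elastic) strains gives |α₁ − α₂|·ΔT = P·[1/(A₁E₁) + 1/(A₂E₂)].
|α₁ − α₂|·ΔT = 14.3×10⁻⁶ × 75 = 0.001072.
1/(A₁E₁) + 1/(A₂E₂) = 1/(525×195×10³) + 1/(1825×146×10³) = 1.352×10⁻⁸ N⁻¹.
So P = 0.001072 / 1.352×10⁻⁸ = 79.32 kN.
σ_{invar} = P/A₂ = 79320/1825 = 43.46 MPa, tensile.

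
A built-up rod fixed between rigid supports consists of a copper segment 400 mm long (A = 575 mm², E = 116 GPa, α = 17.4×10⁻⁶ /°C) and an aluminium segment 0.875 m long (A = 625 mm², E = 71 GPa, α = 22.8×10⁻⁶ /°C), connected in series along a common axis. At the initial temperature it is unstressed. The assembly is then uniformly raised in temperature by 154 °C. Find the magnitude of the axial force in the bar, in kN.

With the walls removed the bar would change length by δ_free = Σ αᵢΔT Lᵢ = 17.4×10⁻⁶×154×400 + 22.8×10⁻⁶×154×875 = 4.144 mm.
The walls prevent any net length change, so an axial force P (same in every segment) develops. Compatibility: P · Σ Lᵢ/(AᵢEᵢ) = δ_free.
Σ Lᵢ/(AᵢEᵢ) = 400/(575×116×10³) + 875/(625×71×10³) = 2.572×10⁻⁵ mm/N.
So P = 4.144 / 2.572×10⁻⁵ = 161.2 kN, compressive.

P ≈ 161 kN (compressive)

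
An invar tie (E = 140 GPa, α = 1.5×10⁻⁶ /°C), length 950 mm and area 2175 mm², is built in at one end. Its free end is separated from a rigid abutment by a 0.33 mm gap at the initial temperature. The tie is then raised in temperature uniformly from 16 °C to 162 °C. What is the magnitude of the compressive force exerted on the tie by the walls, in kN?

Unrestrained expansion: δ_free = αΔT L = 1.5×10⁻⁶ × 146 × 950 = 0.2081 mm.
This is smaller than the 0.33 mm clearance, so the tie expands freely without reaching the stop — the stress is zero.

P ≈ 0 kN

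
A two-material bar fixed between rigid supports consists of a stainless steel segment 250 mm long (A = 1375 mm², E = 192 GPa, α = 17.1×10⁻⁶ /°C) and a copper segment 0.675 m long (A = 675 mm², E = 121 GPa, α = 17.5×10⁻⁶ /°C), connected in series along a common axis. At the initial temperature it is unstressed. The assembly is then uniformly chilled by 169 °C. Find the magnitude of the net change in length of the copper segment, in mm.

Free thermal contraction of the whole bar: Σ αᵢΔT Lᵢ = 17.1×10⁻⁶×169×250 + 17.5×10⁻⁶×169×675 = 2.719 mm.
Since the ends are fixed, an axial force P builds up, equal in every segment, with P · Σ Lᵢ/(AᵢEᵢ) = δ_free.
The series flexibility is Σ Lᵢ/(AᵢEᵢ) = 250/(1375×192×10³) + 675/(675×121×10³) = 9.211×10⁻⁶ mm/N.
P = 2.719 / 9.211×10⁻⁶ = 295200 N = 295.2 kN, tensile.
For the copper segment, free thermal change = 17.5×10⁻⁶×169×675 = 1.996 mm and elastic change from P = 295200×675/(675×121×10³) = 2.439 mm; these oppose, so the net change is 0.443 mm (segment lengthens).

|ΔL| ≈ 0.443 mm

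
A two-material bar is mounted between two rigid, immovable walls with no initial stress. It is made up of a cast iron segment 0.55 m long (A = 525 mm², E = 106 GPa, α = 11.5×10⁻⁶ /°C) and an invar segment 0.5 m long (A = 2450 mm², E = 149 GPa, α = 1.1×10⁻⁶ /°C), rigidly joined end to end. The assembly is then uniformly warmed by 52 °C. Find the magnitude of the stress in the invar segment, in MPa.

σ ≈ 13 MPa (compressive)

If the supports were absent, the total length change would be Σ αᵢΔT Lᵢ = 11.5×10⁻⁶×52×550 + 1.1×10⁻⁶×52×500 = 0.3575 mm.
Since the ends are fixed, an axial force P builds up, equal in every segment, with P · Σ Lᵢ/(AᵢEᵢ) = δ_free.
Σ Lᵢ/(AᵢEᵢ) = 550/(525×106×10³) + 500/(2450×149×10³) = 1.125×10⁻⁵ mm/N.
Hence P = δ_free / Σ(L/AE) = 0.3575/1.125×10⁻⁵ = 31.77 kN (compressive).
σ_{invar} = P / A = 31770 / 2450 = 12.97 MPa.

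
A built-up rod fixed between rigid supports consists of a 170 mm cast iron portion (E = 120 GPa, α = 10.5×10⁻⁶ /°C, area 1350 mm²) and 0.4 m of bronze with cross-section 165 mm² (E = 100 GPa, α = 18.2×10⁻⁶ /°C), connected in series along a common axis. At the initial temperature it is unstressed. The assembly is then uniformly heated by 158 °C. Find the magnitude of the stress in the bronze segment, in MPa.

σ ≈ 343 MPa (compressive)

Free thermal expansion of the whole bar: Σ αᵢΔT Lᵢ = 10.5×10⁻⁶×158×170 + 18.2×10⁻⁶×158×400 = 1.432 mm.
Since the ends are fixed, an axial force P builds up, equal in every segment, with P · Σ Lᵢ/(AᵢEᵢ) = δ_free.
The series flexibility is Σ Lᵢ/(AᵢEᵢ) = 170/(1350×120×10³) + 400/(165×100×10³) = 2.529×10⁻⁵ mm/N.
P = 1.432 / 2.529×10⁻⁵ = 56630 N = 56.63 kN, compressive.
σ_{bronze} = P / A = 56630 / 165 = 343.2 MPa.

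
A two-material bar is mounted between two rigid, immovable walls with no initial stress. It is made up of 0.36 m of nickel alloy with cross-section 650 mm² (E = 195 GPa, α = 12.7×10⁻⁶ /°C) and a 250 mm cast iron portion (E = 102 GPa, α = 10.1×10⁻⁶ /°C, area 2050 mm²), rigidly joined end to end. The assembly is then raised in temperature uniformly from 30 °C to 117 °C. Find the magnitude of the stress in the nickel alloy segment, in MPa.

σ ≈ 235 MPa (compressive)

If the supports were absent, the total length change would be Σ αᵢΔT Lᵢ = 12.7×10⁻⁶×87×360 + 10.1×10⁻⁶×87×250 = 0.6174 mm.
The rigid supports impose zero overall length change; the single axial force P common to all segments must satisfy P Σ Lᵢ/(AᵢEᵢ) = δ_free.
The series flexibility is Σ Lᵢ/(AᵢEᵢ) = 360/(650×195×10³) + 250/(2050×102×10³) = 4.036×10⁻⁶ mm/N.
So P = 0.6174 / 4.036×10⁻⁶ = 153 kN, compressive.
σ_{nickel alloy} = P / A = 153000 / 650 = 235.4 MPa.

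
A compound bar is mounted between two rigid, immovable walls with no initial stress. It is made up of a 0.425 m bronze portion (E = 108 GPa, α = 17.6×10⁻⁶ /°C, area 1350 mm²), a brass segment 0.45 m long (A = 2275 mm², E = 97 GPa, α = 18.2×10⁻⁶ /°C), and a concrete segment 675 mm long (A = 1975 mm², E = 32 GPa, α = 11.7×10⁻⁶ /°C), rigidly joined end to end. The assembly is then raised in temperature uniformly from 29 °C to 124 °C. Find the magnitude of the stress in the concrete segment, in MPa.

Free thermal expansion of the whole bar: Σ αᵢΔT Lᵢ = 17.6×10⁻⁶×95×425 + 18.2×10⁻⁶×95×450 + 11.7×10⁻⁶×95×675 = 2.239 mm.
The walls prevent any net length change, so an axial force P (same in every segment) develops. Compatibility: P · Σ Lᵢ/(AᵢEᵢ) = δ_free.
The series flexibility is Σ Lᵢ/(AᵢEᵢ) = 425/(1350×108×10³) + 450/(2275×97×10³) + 675/(1975×32×10³) = 1.563×10⁻⁵ mm/N.
So P = 2.239 / 1.563×10⁻⁵ = 143.2 kN, compressive.
σ_{concrete} = P / A = 143200 / 1975 = 72.51 MPa.

σ ≈ 72.5 MPa (compressive)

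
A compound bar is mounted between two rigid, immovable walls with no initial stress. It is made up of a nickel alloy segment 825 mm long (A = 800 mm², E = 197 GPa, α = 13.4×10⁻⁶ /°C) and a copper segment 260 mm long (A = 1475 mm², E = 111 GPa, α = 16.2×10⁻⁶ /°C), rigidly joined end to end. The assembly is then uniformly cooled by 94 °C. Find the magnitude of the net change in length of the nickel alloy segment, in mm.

|ΔL| ≈ 0.0619 mm

If the supports were absent, the total length change would be Σ αᵢΔT Lᵢ = 13.4×10⁻⁶×94×825 + 16.2×10⁻⁶×94×260 = 1.435 mm.
Since the ends are fixed, an axial force P builds up, equal in every segment, with P · Σ Lᵢ/(AᵢEᵢ) = δ_free.
Σ Lᵢ/(AᵢEᵢ) = 825/(800×197×10³) + 260/(1475×111×10³) = 6.823×10⁻⁶ mm/N.
So P = 1.435 / 6.823×10⁻⁶ = 210.3 kN, tensile.
For the nickel alloy segment, free thermal change = 13.4×10⁻⁶×94×825 = 1.039 mm and elastic change from P = 210300×825/(800×197×10³) = 1.101 mm; these oppose, so the net change is 0.0619 mm (segment lengthens).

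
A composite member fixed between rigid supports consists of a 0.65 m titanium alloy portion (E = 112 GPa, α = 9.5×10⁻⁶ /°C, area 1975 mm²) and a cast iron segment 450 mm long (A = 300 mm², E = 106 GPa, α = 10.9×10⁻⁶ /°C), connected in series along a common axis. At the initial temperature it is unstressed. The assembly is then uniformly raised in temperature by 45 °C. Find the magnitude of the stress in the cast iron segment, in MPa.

With the walls removed the bar would change length by δ_free = Σ αᵢΔT Lᵢ = 9.5×10⁻⁶×45×650 + 10.9×10⁻⁶×45×450 = 0.4986 mm.
Since the ends are fixed, an axial force P builds up, equal in every segment, with P · Σ Lᵢ/(AᵢEᵢ) = δ_free.
The series flexibility is Σ Lᵢ/(AᵢEᵢ) = 650/(1975×112×10³) + 450/(300×106×10³) = 1.709×10⁻⁵ mm/N.
So P = 0.4986 / 1.709×10⁻⁵ = 29.18 kN, compressive.
σ_{cast iron} = P / A = 29180 / 300 = 97.25 MPa.

σ ≈ 97.3 MPa (compressive)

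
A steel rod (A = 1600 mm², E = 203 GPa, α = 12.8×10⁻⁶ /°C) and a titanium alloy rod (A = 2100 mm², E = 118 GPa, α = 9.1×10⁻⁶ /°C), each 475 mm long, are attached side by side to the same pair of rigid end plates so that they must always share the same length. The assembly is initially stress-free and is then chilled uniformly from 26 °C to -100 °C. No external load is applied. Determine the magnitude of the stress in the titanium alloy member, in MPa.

Both members must finish at the same length. With the larger α, the steel tends to over-contract; the plates restrain it, putting the steel in tension and the titanium alloy in compression. With no external load the two internal forces are equal and opposite, magnitude P.
Setting the final lengths equal and cancelling L: (α₁ − α₂)ΔT = P/(A₁E₁) + P/(A₂E₂).
|α₁ − α₂|·ΔT = 3.7×10⁻⁶ × 126 = 0.0004662.
1/(A₁E₁) + 1/(A₂E₂) = 1/(1600×203×10³) + 1/(2100×118×10³) = 7.114×10⁻⁹ N⁻¹.
P = 0.0004662 / 7.114×10⁻⁹ = 65530 N = 65.53 kN.
σ_{titanium alloy} = P/A₂ = 65530/2100 = 31.2 MPa, compressive.

σ ≈ 31.2 MPa (compressive)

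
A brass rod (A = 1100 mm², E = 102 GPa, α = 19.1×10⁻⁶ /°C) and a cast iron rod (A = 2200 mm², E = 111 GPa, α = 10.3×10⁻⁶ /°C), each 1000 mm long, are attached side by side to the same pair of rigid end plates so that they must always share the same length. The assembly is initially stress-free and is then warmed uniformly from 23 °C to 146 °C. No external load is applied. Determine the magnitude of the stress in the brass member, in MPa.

Equilibrium of a rigid end plate with no external load gives equal and opposite internal forces ±P in the two members. Since α_{brass} > α_{cast iron}, heating drives the brass into compression and the cast iron into tension.
Compatibility of the two members (thermal + elastic change equal): (α₁ − α₂)ΔT = P·[1/(A₁E₁) + 1/(A₂E₂)].
|α₁ − α₂|·ΔT = 8.8×10⁻⁶ × 123 = 0.001082.
1/(A₁E₁) + 1/(A₂E₂) = 1/(1100×102×10³) + 1/(2200×111×10³) = 1.301×10⁻⁸ N⁻¹.
So P = 0.001082 / 1.301×10⁻⁸ = 83.21 kN.
σ_{brass} = P/A₁ = 83210/1100 = 75.65 MPa, compressive.

σ ≈ 75.6 MPa (compressive)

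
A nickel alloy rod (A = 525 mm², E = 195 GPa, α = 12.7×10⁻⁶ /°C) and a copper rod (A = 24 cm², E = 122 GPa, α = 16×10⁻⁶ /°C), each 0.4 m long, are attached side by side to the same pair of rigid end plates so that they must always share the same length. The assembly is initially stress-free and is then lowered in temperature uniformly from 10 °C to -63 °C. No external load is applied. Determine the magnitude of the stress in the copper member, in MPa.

Equilibrium of a rigid end plate with no external load gives equal and opposite internal forces ±P in the two members. Since α_{copper} > α_{nickel alloy}, cooling drives the copper into tension and the nickel alloy into compression.
Equating the net (thermal + elastic) strains gives |α₁ − α₂|·ΔT = P·[1/(A₁E₁) + 1/(A₂E₂)].
|α₁ − α₂|·ΔT = 3.3×10⁻⁶ × 73 = 0.0002409.
1/(A₁E₁) + 1/(A₂E₂) = 1/(525×195×10³) + 1/(2400×122×10³) = 1.318×10⁻⁸ N⁻¹.
So P = 0.0002409 / 1.318×10⁻⁸ = 18.27 kN.
σ_{copper} = P/A₂ = 18270/2400 = 7.614 MPa, tensile.

σ ≈ 7.61 MPa (tensile)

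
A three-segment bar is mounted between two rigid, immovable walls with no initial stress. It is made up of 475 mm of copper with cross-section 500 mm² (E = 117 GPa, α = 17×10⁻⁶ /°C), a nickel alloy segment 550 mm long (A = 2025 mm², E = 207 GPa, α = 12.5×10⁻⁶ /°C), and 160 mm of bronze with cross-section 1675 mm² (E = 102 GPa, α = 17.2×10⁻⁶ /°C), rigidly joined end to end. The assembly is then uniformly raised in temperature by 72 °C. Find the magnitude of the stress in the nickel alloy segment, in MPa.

If the supports were absent, the total length change would be Σ αᵢΔT Lᵢ = 17×10⁻⁶×72×475 + 12.5×10⁻⁶×72×550 + 17.2×10⁻⁶×72×160 = 1.275 mm.
The walls prevent any net length change, so an axial force P (same in every segment) develops. Compatibility: P · Σ Lᵢ/(AᵢEᵢ) = δ_free.
Σ Lᵢ/(AᵢEᵢ) = 475/(500×117×10³) + 550/(2025×207×10³) + 160/(1675×102×10³) = 1.037×10⁻⁵ mm/N.
P = 1.275 / 1.037×10⁻⁵ = 122900 N = 122.9 kN, compressive.
σ_{nickel alloy} = P / A = 122900 / 2025 = 60.7 MPa.

σ ≈ 60.7 MPa (compressive)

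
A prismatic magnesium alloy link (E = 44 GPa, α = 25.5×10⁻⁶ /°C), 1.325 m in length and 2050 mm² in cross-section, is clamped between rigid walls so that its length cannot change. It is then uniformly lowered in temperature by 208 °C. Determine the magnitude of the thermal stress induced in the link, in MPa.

The supports are rigid, so the total axial strain is zero. The restrained thermal strain is ε = αΔT = 25.5×10⁻⁶ × 208 = 5304×10⁻⁶.
The stress required to suppress this strain is σ = Eε = 44×10³ × 5304×10⁻⁶ = 233.4 MPa, tensile since the link is trying to contract.

σ ≈ 233 MPa (tensile)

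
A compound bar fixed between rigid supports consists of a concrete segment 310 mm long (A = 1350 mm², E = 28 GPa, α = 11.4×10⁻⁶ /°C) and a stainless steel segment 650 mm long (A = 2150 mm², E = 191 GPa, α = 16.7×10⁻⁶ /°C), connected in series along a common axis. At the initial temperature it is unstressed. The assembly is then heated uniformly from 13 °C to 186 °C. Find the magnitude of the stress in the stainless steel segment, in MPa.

With the walls removed the bar would change length by δ_free = Σ αᵢΔT Lᵢ = 11.4×10⁻⁶×173×310 + 16.7×10⁻⁶×173×650 = 2.489 mm.
Since the ends are fixed, an axial force P builds up, equal in every segment, with P · Σ Lᵢ/(AᵢEᵢ) = δ_free.
Σ Lᵢ/(AᵢEᵢ) = 310/(1350×28×10³) + 650/(2150×191×10³) = 9.784×10⁻⁶ mm/N.
P = 2.489 / 9.784×10⁻⁶ = 254400 N = 254.4 kN, compressive.
σ_{stainless steel} = P / A = 254400 / 2150 = 118.3 MPa.

σ ≈ 118 MPa (compressive)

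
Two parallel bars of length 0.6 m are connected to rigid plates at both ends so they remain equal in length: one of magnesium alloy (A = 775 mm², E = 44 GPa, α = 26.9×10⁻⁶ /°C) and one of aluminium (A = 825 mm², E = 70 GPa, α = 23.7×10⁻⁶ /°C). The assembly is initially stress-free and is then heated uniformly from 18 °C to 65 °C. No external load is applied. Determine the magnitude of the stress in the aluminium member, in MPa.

σ ≈ 3.91 MPa (tensile)

The magnesium alloy has the larger α, so on heating it would change length more than the aluminium if both were free. The rigid plates force a common final length, so the magnesium alloy is put into compression and the aluminium into tension, with equal and opposite forces P (no external load).
Equating the net (thermal + elastic) strains gives |α₁ − α₂|·ΔT = P·[1/(A₁E₁) + 1/(A₂E₂)].
|α₁ − α₂|·ΔT = 3.2×10⁻⁶ × 47 = 0.0001504.
1/(A₁E₁) + 1/(A₂E₂) = 1/(775×44×10³) + 1/(825×70×10³) = 4.664×10⁻⁸ N⁻¹.
P = 0.0001504 / 4.664×10⁻⁸ = 3225 N = 3.225 kN.
σ_{aluminium} = P/A₂ = 3225/825 = 3.909 MPa, tensile.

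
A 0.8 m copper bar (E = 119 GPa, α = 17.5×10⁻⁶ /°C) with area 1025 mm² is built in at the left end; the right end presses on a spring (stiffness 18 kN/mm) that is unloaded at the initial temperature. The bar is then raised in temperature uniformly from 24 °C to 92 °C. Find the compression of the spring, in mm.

If the spring were absent the bar would lengthen by αΔT L = 17.5×10⁻⁶ × 68 × 800 = 0.952 mm.
With a force P in the spring, the elastic change of the bar is PL/(AE) and that of the spring is P/k; compatibility requires their sum to equal δ_free.
P [ L/(AE) + 1/k ] = δ_free → P [ 800/(1025×119×10³) + 1/(18×10³) ] = 0.952.
P = 0.952 / 6.211×10⁻⁵ = 15330 N.
Spring compression = P/k = 15330/(18×10³) = 0.8515 mm.

δ ≈ 0.851 mm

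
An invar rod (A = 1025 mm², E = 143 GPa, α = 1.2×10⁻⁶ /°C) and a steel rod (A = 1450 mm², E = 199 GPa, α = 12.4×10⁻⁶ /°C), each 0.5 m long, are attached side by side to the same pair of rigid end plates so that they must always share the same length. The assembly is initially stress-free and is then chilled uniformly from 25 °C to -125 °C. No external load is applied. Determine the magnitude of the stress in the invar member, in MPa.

Equilibrium of a rigid end plate with no external load gives equal and opposite internal forces ±P in the two members. Since α_{steel} > α_{invar}, cooling drives the steel into tension and the invar into compression.
Setting the final lengths equal and cancelling L: (α₁ − α₂)ΔT = P/(A₁E₁) + P/(A₂E₂).
|α₁ − α₂|·ΔT = 11.2×10⁻⁶ × 150 = 0.00168.
1/(A₁E₁) + 1/(A₂E₂) = 1/(1025×143×10³) + 1/(1450×199×10³) = 1.029×10⁻⁸ N⁻¹.
So P = 0.00168 / 1.029×10⁻⁸ = 163.3 kN.
σ_{invar} = P/A₁ = 163300/1025 = 159.3 MPa, compressive.

σ ≈ 159 MPa (compressive)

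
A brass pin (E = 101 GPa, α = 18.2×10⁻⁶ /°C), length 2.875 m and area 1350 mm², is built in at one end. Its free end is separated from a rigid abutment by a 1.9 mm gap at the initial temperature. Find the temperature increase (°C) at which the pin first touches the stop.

ΔT ≈ 36.3 °C

The gap closes when αΔT L = 1.9 mm, since the pin is still unstressed at that instant.
ΔT = 1.9 / (18.2×10⁻⁶ × 2875) = 36.31 °C.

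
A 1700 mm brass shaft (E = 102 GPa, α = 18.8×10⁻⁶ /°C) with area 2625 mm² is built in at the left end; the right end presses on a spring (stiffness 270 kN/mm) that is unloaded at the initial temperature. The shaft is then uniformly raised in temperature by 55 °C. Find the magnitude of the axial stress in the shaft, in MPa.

If the spring were absent the shaft would lengthen by αΔT L = 18.8×10⁻⁶ × 55 × 1700 = 1.758 mm.
With a force P in the spring, the elastic change of the shaft is PL/(AE) and that of the spring is P/k; compatibility requires their sum to equal δ_free.
So P = δ_free / [L/(AE) + 1/k] = 1.758 / [ 1700/(2625×102×10³) + 1/(270×10³) ].
P = 1.758 / 1.005×10⁻⁵ = 174900 N.
σ = P/A = 174900/2625 = 66.61 MPa.

σ ≈ 66.6 MPa (compressive)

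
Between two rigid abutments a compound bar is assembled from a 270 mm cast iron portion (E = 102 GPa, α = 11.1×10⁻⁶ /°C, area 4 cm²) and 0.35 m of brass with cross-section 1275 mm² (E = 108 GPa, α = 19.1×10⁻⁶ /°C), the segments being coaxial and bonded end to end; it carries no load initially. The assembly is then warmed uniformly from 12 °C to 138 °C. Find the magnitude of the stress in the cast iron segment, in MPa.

If the supports were absent, the total length change would be Σ αᵢΔT Lᵢ = 11.1×10⁻⁶×126×270 + 19.1×10⁻⁶×126×350 = 1.22 mm.
The walls prevent any net length change, so an axial force P (same in every segment) develops. Compatibility: P · Σ Lᵢ/(AᵢEᵢ) = δ_free.
The series flexibility is Σ Lᵢ/(AᵢEᵢ) = 270/(400×102×10³) + 350/(1275×108×10³) = 9.159×10⁻⁶ mm/N.
P = 1.22 / 9.159×10⁻⁶ = 133200 N = 133.2 kN, compressive.
σ_{cast iron} = P / A = 133200 / 400 = 333 MPa.

σ ≈ 333 MPa (compressive)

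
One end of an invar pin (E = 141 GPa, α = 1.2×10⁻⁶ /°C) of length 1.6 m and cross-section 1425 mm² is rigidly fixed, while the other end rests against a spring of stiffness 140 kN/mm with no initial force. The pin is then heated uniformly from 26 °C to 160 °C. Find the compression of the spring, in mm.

If the spring were absent the pin would lengthen by αΔT L = 1.2×10⁻⁶ × 134 × 1600 = 0.2573 mm.
With a force P in the spring, the elastic change of the pin is PL/(AE) and that of the spring is P/k; compatibility requires their sum to equal δ_free.
So P = δ_free / [L/(AE) + 1/k] = 0.2573 / [ 1600/(1425×141×10³) + 1/(140×10³) ].
P = 0.2573 / 1.511×10⁻⁵ = 17030 N.
Spring compression = P/k = 17030/(140×10³) = 0.1217 mm.

δ ≈ 0.122 mm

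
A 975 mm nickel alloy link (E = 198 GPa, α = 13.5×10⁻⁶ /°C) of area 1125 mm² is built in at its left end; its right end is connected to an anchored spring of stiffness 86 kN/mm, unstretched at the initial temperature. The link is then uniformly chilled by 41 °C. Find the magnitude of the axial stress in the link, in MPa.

σ ≈ 30 MPa (tensile)

The unrestrained thermal change is αΔT L = 13.5×10⁻⁶ × 41 × 975 = 0.5397 mm.
Let P be the tensile force in the spring. The link extends elastically by PL/(AE) and the spring stretches by P/k; together these equal δ_free.
So P = δ_free / [L/(AE) + 1/k] = 0.5397 / [ 975/(1125×198×10³) + 1/(86×10³) ].
P = 0.5397 / 1.601×10⁻⁵ = 33720 N.
σ = P/A = 33720/1125 = 29.97 MPa.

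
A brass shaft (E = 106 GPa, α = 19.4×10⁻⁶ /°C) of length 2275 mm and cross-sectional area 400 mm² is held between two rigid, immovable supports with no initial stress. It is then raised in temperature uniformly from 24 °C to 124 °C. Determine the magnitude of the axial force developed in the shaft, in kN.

Full restraint means ε = 0, so the stress is σ = EαΔT = 106×10³ × 19.4×10⁻⁶ × 100 = 205.6 MPa.
P = AEαΔT = 400 × 106×10³ × 19.4×10⁻⁶ × 100 = 82.26 kN (compressive).

P ≈ 82.3 kN (compressive)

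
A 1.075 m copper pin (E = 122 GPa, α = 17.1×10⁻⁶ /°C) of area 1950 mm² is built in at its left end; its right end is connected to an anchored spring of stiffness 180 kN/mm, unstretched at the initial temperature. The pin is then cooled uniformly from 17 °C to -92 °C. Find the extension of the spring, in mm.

Free thermal contraction: δ_free = αΔT L = 17.1×10⁻⁶ × 109 × 1075 = 2.004 mm.
Let P be the tensile force in the spring. The pin extends elastically by PL/(AE) and the spring stretches by P/k; together these equal δ_free.
P [ L/(AE) + 1/k ] = δ_free → P [ 1075/(1950×122×10³) + 1/(180×10³) ] = 2.004.
P = 2.004 / 1.007×10⁻⁵ = 198900 N.
Spring extension = P/k = 198900/(180×10³) = 1.105 mm.

δ ≈ 1.1 mm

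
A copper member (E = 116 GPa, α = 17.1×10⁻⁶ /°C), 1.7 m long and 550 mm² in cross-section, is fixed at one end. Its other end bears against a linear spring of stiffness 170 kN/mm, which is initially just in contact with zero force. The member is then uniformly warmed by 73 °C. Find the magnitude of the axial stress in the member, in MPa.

Free thermal expansion: δ_free = αΔT L = 17.1×10⁻⁶ × 73 × 1700 = 2.122 mm.
Let P be the compressive force at the spring. The member shortens elastically by PL/(AE) and the spring compresses by P/k; together these equal δ_free.
P [ L/(AE) + 1/k ] = δ_free → P [ 1700/(550×116×10³) + 1/(170×10³) ] = 2.122.
P = 2.122 / 3.253×10⁻⁵ = 65240 N.
σ = P/A = 65240/550 = 118.6 MPa.

σ ≈ 119 MPa (compressive)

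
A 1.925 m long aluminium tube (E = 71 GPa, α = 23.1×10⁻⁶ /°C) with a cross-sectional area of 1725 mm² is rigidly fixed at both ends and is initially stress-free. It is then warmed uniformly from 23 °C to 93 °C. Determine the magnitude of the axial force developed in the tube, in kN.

Full restraint means ε = 0, so the stress is σ = EαΔT = 71×10³ × 23.1×10⁻⁶ × 70 = 114.8 MPa.
Axial force P = σA = 114.8 × 1725 = 198000 N = 198 kN, compressive.

P ≈ 198 kN (compressive)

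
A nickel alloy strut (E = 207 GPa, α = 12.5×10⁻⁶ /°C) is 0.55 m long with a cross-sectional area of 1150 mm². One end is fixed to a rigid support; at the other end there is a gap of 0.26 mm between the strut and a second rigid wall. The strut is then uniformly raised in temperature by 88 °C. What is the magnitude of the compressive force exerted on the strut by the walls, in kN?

P ≈ 149 kN

Unrestrained expansion: δ_free = αΔT L = 12.5×10⁻⁶ × 88 × 550 = 0.605 mm.
After closing the 0.26 mm clearance, 0.605 − 0.26 = 0.345 mm of expansion remains to be suppressed by the wall.
That suppressed elongation corresponds to σ = E·Δ/L = 207×10³ × 0.345/550 = 129.8 MPa.
Force on the wall = σA = 129.8 × 1150 mm² = 149.3 kN.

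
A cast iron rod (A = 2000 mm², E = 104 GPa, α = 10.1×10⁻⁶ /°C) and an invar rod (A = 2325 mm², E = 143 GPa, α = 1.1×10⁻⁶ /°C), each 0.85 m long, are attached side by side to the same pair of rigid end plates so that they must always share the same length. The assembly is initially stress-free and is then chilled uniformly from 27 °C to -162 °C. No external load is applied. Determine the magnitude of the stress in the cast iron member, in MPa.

σ ≈ 109 MPa (tensile)

Both members must finish at the same length. With the larger α, the cast iron tends to over-contract; the plates restrain it, putting the cast iron in tension and the invar in compression. With no external load the two internal forces are equal and opposite, magnitude P.
Equating the net (thermal + elastic) strains gives |α₁ − α₂|·ΔT = P·[1/(A₁E₁) + 1/(A₂E₂)].
|α₁ − α₂|·ΔT = 9×10⁻⁶ × 189 = 0.001701.
1/(A₁E₁) + 1/(A₂E₂) = 1/(2000×104×10³) + 1/(2325×143×10³) = 7.815×10⁻⁹ N⁻¹.
So P = 0.001701 / 7.815×10⁻⁹ = 217.6 kN.
σ_{cast iron} = P/A₁ = 217600/2000 = 108.8 MPa, tensile.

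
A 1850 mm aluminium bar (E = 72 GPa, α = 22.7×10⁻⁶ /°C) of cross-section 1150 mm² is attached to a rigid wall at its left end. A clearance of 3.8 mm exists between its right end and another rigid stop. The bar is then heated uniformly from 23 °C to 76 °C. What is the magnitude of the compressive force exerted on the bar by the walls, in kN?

P ≈ 0 kN

Free thermal elongation = αΔT L = 22.7×10⁻⁶ × 53 × 1850 = 2.226 mm.
This is smaller than the 3.8 mm clearance, so the bar expands freely without reaching the stop — the stress is zero.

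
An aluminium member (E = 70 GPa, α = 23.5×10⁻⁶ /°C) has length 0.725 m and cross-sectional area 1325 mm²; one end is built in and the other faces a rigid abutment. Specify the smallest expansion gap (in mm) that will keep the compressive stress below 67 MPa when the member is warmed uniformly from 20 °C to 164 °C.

g ≈ 1.76 mm

Free expansion if unrestrained: δ_free = αΔT L = 23.5×10⁻⁶ × 144 × 725 = 2.453 mm.
At the allowable stress the elastic shortening the wall may impose is σL/E = 67 × 725 / (70×10³) = 0.6939 mm.
So the gap has to take up the difference, g_min = δ_free − σL/E = 2.453 − 0.6939 = 1.759 mm.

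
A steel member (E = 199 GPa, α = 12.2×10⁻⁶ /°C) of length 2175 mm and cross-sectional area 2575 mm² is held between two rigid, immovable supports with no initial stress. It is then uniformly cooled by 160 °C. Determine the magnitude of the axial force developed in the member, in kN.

The ends cannot move, so σ = EαΔT = 199×10³ × 12.2×10⁻⁶ × 160 = 388.4 MPa.
Axial force P = σA = 388.4 × 2575 = 1×10⁶ N = 1000 kN, tensile.

P ≈ 1000 kN (tensile)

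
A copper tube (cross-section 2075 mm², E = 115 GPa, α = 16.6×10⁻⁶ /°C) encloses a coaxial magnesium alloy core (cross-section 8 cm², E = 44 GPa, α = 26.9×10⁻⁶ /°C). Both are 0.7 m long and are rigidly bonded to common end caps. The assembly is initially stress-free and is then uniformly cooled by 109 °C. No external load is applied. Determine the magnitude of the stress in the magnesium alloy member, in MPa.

The magnesium alloy has the larger α, so on cooling it would change length more than the copper if both were free. The rigid plates force a common final length, so the magnesium alloy is put into tension and the copper into compression, with equal and opposite forces P (no external load).
Equating the net (thermal + elastic) strains gives |α₁ − α₂|·ΔT = P·[1/(A₁E₁) + 1/(A₂E₂)].
|α₁ − α₂|·ΔT = 10.3×10⁻⁶ × 109 = 0.001123.
1/(A₁E₁) + 1/(A₂E₂) = 1/(2075×115×10³) + 1/(800×44×10³) = 3.26×10⁻⁸ N⁻¹.
P = 0.001123 / 3.26×10⁻⁸ = 34440 N = 34.44 kN.
σ_{magnesium alloy} = P/A₂ = 34440/800 = 43.05 MPa, tensile.

σ ≈ 43 MPa (tensile)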